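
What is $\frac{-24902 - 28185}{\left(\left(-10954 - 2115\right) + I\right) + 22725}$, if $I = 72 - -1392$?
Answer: $- \frac{53087}{11120} \approx -4.774$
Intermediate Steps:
$I = 1464$ ($I = 72 + 1392 = 1464$)
$\frac{-24902 - 28185}{\left(\left(-10954 - 2115\right) + I\right) + 22725} = \frac{-24902 - 28185}{\left(\left(-10954 - 2115\right) + 1464\right) + 22725} = - \frac{53087}{\left(-13069 + 1464\right) + 22725} = - \frac{53087}{-11605 + 22725} = - \frac{53087}{11120}$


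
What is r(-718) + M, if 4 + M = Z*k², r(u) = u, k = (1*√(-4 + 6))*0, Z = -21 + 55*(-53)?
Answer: -722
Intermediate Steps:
Z = -2936 (Z = -21 - 2915 = -2936)
k = 0 (k = (1*√2)*0 = √2*0 = 0)
M = -4 (M = -4 - 2936*0² = -4 - 2936*0 = -4 + 0 = -4)
r(-718) + M = -718 - 4 = -722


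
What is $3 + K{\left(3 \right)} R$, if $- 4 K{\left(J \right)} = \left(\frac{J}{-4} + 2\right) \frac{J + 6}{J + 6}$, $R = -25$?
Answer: $\frac{173}{16} \approx 10.813$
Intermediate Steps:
$K{\left(J \right)} = - \frac{1}{2} + \frac{J}{16}$ ($K{\left(J \right)} = - \frac{\left(\frac{J}{-4} + 2\right) \frac{J + 6}{J + 6}}{4} = - \frac{\left(J \left(- \frac{1}{4}\right) + 2\right) \frac{6 + J}{6 + J}}{4} = - \frac{\left(- \frac{J}{4} + 2\right) 1}{4} = - \frac{\left(2 - \frac{J}{4}\right) 1}{4} = - \frac{2 - \frac{J}{4}}{4} = - \frac{1}{2} + \frac{J}{16}$)
$3 + K{\left(3 \right)} R = 3 + \left(- \frac{1}{2} + \frac{1}{16} \cdot 3\right) \left(-25\right) = 3 + \left(- \frac{1}{2} + \frac{3}{16}\right) \left(-25\right) = 3 - - \frac{125}{16} = 3 + \frac{125}{16} = \frac{173}{16}$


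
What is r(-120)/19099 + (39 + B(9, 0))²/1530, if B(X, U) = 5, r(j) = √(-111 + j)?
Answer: 968/765 + I*√231/19099 ≈ 1.2654 + 0.00079578*I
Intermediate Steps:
r(-120)/19099 + (39 + B(9, 0))²/1530 = √(-111 - 120)/19099 + (39 + 5)²/1530 = √(-231)*(1/19099) + 44²*(1/1530) = (I*√231)*(1/19099) + 1936*(1/1530) = I*√231/19099 + 968/765 = 968/765 + I*√231/19099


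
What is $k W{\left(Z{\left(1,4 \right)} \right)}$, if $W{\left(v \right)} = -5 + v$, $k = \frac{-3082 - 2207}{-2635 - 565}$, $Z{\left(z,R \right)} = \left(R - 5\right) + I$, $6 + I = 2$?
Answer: $- \frac{5289}{320} \approx -16.528$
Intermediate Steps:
$I = -4$ ($I = -6 + 2 = -4$)
$Z{\left(z,R \right)} = -9 + R$ ($Z{\left(z,R \right)} = \left(R - 5\right) - 4 = \left(-5 + R\right) - 4 = -9 + R$)
$k = \frac{5289}{3200}$ ($k = - \frac{5289}{-3200} = \left(-5289\right) \left(- \frac{1}{3200}\right) = \frac{5289}{3200} \approx 1.6528$)
$k W{\left(Z{\left(1,4 \right)} \right)} = \frac{5289 \left(-5 + \left(-9 + 4\right)\right)}{3200} = \frac{5289 \left(-5 - 5\right)}{3200} = \frac{5289}{3200} \left(-10\right) = - \frac{5289}{320}$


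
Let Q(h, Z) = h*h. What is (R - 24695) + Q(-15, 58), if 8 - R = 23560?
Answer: -48022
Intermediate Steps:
R = -23552 (R = 8 - 1*23560 = 8 - 23560 = -23552)
Q(h, Z) = h²
(R - 24695) + Q(-15, 58) = (-23552 - 24695) + (-15)² = -48247 + 225 = -48022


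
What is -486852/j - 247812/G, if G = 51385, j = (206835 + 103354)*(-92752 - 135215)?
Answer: -5841156398483512/1211193364460585 ≈ -4.8226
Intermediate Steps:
j = -70712855763 (j = 310189*(-227967) = -70712855763)
-486852/j - 247812/G = -486852/(-70712855763) - 247812/51385 = -486852*(-1/70712855763) - 247812*1/51385 = 162284/23570951921 - 247812/51385 = -5841156398483512/1211193364460585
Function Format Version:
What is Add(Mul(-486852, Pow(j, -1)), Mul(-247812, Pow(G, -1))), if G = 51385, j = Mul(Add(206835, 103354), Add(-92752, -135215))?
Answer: Rational(-5841156398483512, 1211193364460585) ≈ -4.8226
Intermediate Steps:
j = -70712855763 (j = Mul(310189, -227967) = -70712855763)
Add(Mul(-486852, Pow(j, -1)), Mul(-247812, Pow(G, -1))) = Add(Mul(-486852, Pow(-70712855763, -1)), Mul(-247812, Pow(51385, -1))) = Add(Mul(-486852, Rational(-1, 70712855763)), Mul(-247812, Rational(1, 51385))) = Add(Rational(162284, 23570951921), Rational(-247812, 51385)) = Rational(-5841156398483512, 1211193364460585)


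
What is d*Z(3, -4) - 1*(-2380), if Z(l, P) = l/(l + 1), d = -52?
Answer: 2341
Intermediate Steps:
Z(l, P) = l/(1 + l)
d*Z(3, -4) - 1*(-2380) = -156/(1 + 3) - 1*(-2380) = -156/4 + 2380 = -52*¾ + 2380 = -39 + 2380 = 2341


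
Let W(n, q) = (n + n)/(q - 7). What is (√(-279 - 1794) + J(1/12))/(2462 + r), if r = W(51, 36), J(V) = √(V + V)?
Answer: 29*√6/429000 + 29*I*√2073/71500 ≈ 0.00016558 + 0.018467*I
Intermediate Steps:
W(n, q) = 2*n/(-7 + q) (W(n, q) = (2*n)/(-7 + q) = 2*n/(-7 + q))
J(V) = √2*√V (J(V) = √(2*V) = √2*√V)
r = 102/29 (r = 2*51/(-7 + 36) = 2*51/29 = 2*51*(1/29) = 102/29 ≈ 3.5172)
(√(-279 - 1794) + J(1/12))/(2462 + r) = (√(-279 - 1794) + √2*√(1/12))/(2462 + 102/29) = (√(-2073) + √2*√(1/12))/(71500/29) = (I*√2073 + √2*(√3/6))*(29/71500) = (I*√2073 + √6/6)*(29/71500) = (√6/6 + I*√2073)*(29/71500) = 29*√6/429000 + 29*I*√2073/71500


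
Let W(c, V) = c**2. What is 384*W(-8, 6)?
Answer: 24576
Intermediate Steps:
384*W(-8, 6) = 384*(-8)**2 = 384*64 = 24576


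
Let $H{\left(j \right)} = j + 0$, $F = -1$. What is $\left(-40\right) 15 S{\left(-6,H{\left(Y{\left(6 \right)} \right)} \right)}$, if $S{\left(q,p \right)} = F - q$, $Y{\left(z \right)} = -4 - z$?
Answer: $-3000$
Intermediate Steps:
$H{\left(j \right)} = j$
$S{\left(q,p \right)} = -1 - q$
$\left(-40\right) 15 S{\left(-6,H{\left(Y{\left(6 \right)} \right)} \right)} = \left(-40\right) 15 \left(-1 - -6\right) = - 600 \left(-1 + 6\right) = \left(-600\right) 5 = -3000$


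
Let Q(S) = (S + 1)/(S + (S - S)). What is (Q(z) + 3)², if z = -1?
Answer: 9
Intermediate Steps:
Q(S) = (1 + S)/S (Q(S) = (1 + S)/(S + 0) = (1 + S)/S)
(Q(z) + 3)² = ((1 - 1)/(-1) + 3)² = (-1*0 + 3)² = (0 + 3)² = 3² = 9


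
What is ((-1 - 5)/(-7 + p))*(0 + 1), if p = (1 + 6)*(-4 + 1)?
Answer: 3/14 ≈ 0.21429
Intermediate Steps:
p = -21 (p = 7*(-3) = -21)
((-1 - 5)/(-7 + p))*(0 + 1) = ((-1 - 5)/(-7 - 21))*(0 + 1) = -6/(-28)*1 = -6*(-1/28)*1 = (3/14)*1 = 3/14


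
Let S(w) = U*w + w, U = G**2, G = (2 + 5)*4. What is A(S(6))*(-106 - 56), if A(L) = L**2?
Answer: -3593824200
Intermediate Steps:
G = 28 (G = 7*4 = 28)
U = 784 (U = 28**2 = 784)
S(w) = 785*w (S(w) = 784*w + w = 785*w)
A(S(6))*(-106 - 56) = (785*6)**2*(-106 - 56) = 4710**2*(-162) = 22184100*(-162) = -3593824200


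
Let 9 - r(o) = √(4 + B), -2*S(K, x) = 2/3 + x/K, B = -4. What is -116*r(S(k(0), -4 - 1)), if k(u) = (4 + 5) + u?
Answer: -1044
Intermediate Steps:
k(u) = 9 + u
S(K, x) = -⅓ - x/(2*K) (S(K, x) = -(2/3 + x/K)/2 = -(2*(⅓) + x/K)/2 = -(⅔ + x/K)/2 = -⅓ - x/(2*K))
r(o) = 9 (r(o) = 9 - √(4 - 4) = 9 - √0 = 9 - 1*0 = 9 + 0 = 9)
-116*r(S(k(0), -4 - 1)) = -116*9 = -1044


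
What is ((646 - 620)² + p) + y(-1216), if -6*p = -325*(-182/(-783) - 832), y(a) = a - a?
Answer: -104244101/2349 ≈ -44378.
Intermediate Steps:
y(a) = 0
p = -105832025/2349 (p = -(-325)*(-182/(-783) - 832)/6 = -(-325)*(-182*(-1/783) - 832)/6 = -(-325)*(182/783 - 832)/6 = -(-325)*(-651274)/(6*783) = -⅙*211664050/783 = -105832025/2349 ≈ -45054.)
((646 - 620)² + p) + y(-1216) = ((646 - 620)² - 105832025/2349) + 0 = (26² - 105832025/2349) + 0 = (676 - 105832025/2349) + 0 = -104244101/2349 + 0 = -104244101/2349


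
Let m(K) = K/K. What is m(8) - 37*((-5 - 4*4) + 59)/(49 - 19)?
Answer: -688/15 ≈ -45.867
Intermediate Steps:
m(K) = 1
m(8) - 37*((-5 - 4*4) + 59)/(49 - 19) = 1 - 37*((-5 - 4*4) + 59)/(49 - 19) = 1 - 37*((-5 - 16) + 59)/30 = 1 - 37*(-21 + 59)/30 = 1 - 1406/30 = 1 - 37*19/15 = 1 - 703/15 = -688/15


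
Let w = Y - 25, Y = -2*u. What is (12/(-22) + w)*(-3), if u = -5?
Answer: 513/11 ≈ 46.636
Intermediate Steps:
Y = 10 (Y = -2*(-5) = 10)
w = -15 (w = 10 - 25 = -15)
(12/(-22) + w)*(-3) = (12/(-22) - 15)*(-3) = (12*(-1/22) - 15)*(-3) = (-6/11 - 15)*(-3) = -171/11*(-3) = 513/11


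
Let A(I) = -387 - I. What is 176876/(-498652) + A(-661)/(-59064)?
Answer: -188993477/525935388 ≈ -0.35935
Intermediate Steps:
176876/(-498652) + A(-661)/(-59064) = 176876/(-498652) + (-387 - 1*(-661))/(-59064) = 176876*(-1/498652) + (-387 + 661)*(-1/59064) = -6317/17809 + 274*(-1/59064) = -6317/17809 - 137/29532 = -188993477/525935388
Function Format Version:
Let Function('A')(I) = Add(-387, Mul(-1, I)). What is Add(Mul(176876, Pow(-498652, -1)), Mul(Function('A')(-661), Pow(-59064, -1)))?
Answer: Rational(-188993477, 525935388) ≈ -0.35935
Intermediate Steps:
Add(Mul(176876, Pow(-498652, -1)), Mul(Function('A')(-661), Pow(-59064, -1))) = Add(Mul(176876, Pow(-498652, -1)), Mul(Add(-387, Mul(-1, -661)), Pow(-59064, -1))) = Add(Mul(176876, Rational(-1, 498652)), Mul(Add(-387, 661), Rational(-1, 59064))) = Add(Rational(-6317, 17809), Mul(274, Rational(-1, 59064))) = Add(Rational(-6317, 17809), Rational(-137, 29532)) = Rational(-188993477, 525935388)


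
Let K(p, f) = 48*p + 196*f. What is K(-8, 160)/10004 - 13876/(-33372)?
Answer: 73284161/20865843 ≈ 3.5122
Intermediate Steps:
K(-8, 160)/10004 - 13876/(-33372) = (48*(-8) + 196*160)/10004 - 13876/(-33372) = (-384 + 31360)*(1/10004) - 13876*(-1/33372) = 30976*(1/10004) + 3469/8343 = 7744/2501 + 3469/8343 = 73284161/20865843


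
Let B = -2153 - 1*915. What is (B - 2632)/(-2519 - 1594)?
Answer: 1900/1371 ≈ 1.3858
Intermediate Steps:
B = -3068 (B = -2153 - 915 = -3068)
(B - 2632)/(-2519 - 1594) = (-3068 - 2632)/(-2519 - 1594) = -5700/(-4113) = -5700*(-1/4113) = 1900/1371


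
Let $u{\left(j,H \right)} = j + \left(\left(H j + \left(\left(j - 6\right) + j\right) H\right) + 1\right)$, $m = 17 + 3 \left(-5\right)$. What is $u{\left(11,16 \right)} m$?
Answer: $888$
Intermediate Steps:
$m = 2$ ($m = 17 - 15 = 2$)
$u{\left(j,H \right)} = 1 + j + H j + H \left(-6 + 2 j\right)$ ($u{\left(j,H \right)} = j + \left(\left(H j + \left(\left(-6 + j\right) + j\right) H\right) + 1\right) = j + \left(\left(H j + \left(-6 + 2 j\right) H\right) + 1\right) = j + \left(\left(H j + H \left(-6 + 2 j\right)\right) + 1\right) = j + \left(1 + H j + H \left(-6 + 2 j\right)\right) = 1 + j + H j + H \left(-6 + 2 j\right)$)
$u{\left(11,16 \right)} m = \left(1 + 11 - 96 + 3 \cdot 16 \cdot 11\right) 2 = \left(1 + 11 - 96 + 528\right) 2 = 444 \cdot 2 = 888$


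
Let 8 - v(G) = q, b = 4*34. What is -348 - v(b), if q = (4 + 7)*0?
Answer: -356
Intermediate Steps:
b = 136
q = 0 (q = 11*0 = 0)
v(G) = 8 (v(G) = 8 - 1*0 = 8 + 0 = 8)
-348 - v(b) = -348 - 1*8 = -348 - 8 = -356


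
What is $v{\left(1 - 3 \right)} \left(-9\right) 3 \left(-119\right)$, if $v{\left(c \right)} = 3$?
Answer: $9639$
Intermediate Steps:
$v{\left(1 - 3 \right)} \left(-9\right) 3 \left(-119\right) = 3 \left(-9\right) 3 \left(-119\right) = \left(-27\right) 3 \left(-119\right) = \left(-81\right) \left(-119\right) = 9639$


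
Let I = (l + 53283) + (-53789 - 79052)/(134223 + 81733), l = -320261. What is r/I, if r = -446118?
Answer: 32113952936/19218544603 ≈ 1.6710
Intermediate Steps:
I = -57655633809/215956 (I = (-320261 + 53283) + (-53789 - 79052)/(134223 + 81733) = -266978 - 132841/215956 = -57655633809/215956 ≈ -2.6698e+5)
r/I = -446118/(-57655633809/215956) = -446118*(-215956/57655633809) = 32113952936/19218544603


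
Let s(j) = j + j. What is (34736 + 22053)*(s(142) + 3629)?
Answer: 222215357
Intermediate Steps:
s(j) = 2*j
(34736 + 22053)*(s(142) + 3629) = (34736 + 22053)*(2*142 + 3629) = 56789*(284 + 3629) = 56789*3913 = 222215357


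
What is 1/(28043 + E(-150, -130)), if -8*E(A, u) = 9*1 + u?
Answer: 8/224465 ≈ 3.5640e-5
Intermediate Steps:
E(A, u) = -9/8 - u/8 (E(A, u) = -(9*1 + u)/8 = -(9 + u)/8 = -9/8 - u/8)
1/(28043 + E(-150, -130)) = 1/(28043 + (-9/8 - ⅛*(-130))) = 1/(28043 + (-9/8 + 65/4)) = 1/(28043 + 121/8) = 1/(224465/8) = 8/224465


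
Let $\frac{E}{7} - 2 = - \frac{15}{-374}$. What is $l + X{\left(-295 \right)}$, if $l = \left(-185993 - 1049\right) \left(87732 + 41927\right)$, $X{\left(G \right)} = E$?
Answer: $- \frac{9070127820231}{374} \approx -2.4252 \cdot 10^{10}$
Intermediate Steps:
$E = \frac{5341}{374}$ ($E = 14 + 7 \left(- \frac{15}{-374}\right) = 14 + 7 \left(\left(-15\right) \left(- \frac{1}{374}\right)\right) = 14 + 7 \cdot \frac{15}{374} = 14 + \frac{105}{374} = \frac{5341}{374} \approx 14.281$)
$X{\left(G \right)} = \frac{5341}{374}$
$l = -24251678678$ ($l = \left(-187042\right) 129659 = -24251678678$)
$l + X{\left(-295 \right)} = -24251678678 + \frac{5341}{374} = - \frac{9070127820231}{374}$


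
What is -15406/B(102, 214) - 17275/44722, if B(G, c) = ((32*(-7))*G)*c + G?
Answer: -41887439809/109331202570 ≈ -0.38312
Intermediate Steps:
B(G, c) = G - 224*G*c (B(G, c) = (-224*G)*c + G = -224*G*c + G = G - 224*G*c)
-15406/B(102, 214) - 17275/44722 = -15406*1/(102*(1 - 224*214)) - 17275/44722 = -15406*1/(102*(1 - 47936)) - 17275*1/44722 = -15406/(102*(-47935)) - 17275/44722 = -15406/(-4889370) - 17275/44722 = -15406*(-1/4889370) - 17275/44722 = 7703/2444685 - 17275/44722 = -41887439809/109331202570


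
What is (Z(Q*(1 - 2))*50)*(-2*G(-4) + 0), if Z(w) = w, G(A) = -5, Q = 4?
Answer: -2000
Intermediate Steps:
(Z(Q*(1 - 2))*50)*(-2*G(-4) + 0) = ((4*(1 - 2))*50)*(-2*(-5) + 0) = ((4*(-1))*50)*(10 + 0) = -4*50*10 = -200*10 = -2000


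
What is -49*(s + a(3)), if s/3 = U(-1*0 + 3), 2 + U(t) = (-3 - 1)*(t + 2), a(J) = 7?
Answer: 2891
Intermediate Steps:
U(t) = -10 - 4*t (U(t) = -2 + (-3 - 1)*(t + 2) = -2 - 4*(2 + t) = -2 + (-8 - 4*t) = -10 - 4*t)
s = -66 (s = 3*(-10 - 4*(-1*0 + 3)) = 3*(-10 - 4*(0 + 3)) = 3*(-10 - 4*3) = 3*(-10 - 12) = 3*(-22) = -66)
-49*(s + a(3)) = -49*(-66 + 7) = -49*(-59) = 2891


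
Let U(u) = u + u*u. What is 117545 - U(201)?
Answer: 76943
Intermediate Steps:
U(u) = u + u²
117545 - U(201) = 117545 - 201*(1 + 201) = 117545 - 201*202 = 117545 - 1*40602 = 117545 - 40602 = 76943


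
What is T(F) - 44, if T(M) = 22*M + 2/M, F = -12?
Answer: -1849/6 ≈ -308.17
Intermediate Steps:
T(M) = 2/M + 22*M
T(F) - 44 = (2/(-12) + 22*(-12)) - 44 = (2*(-1/12) - 264) - 44 = (-⅙ - 264) - 44 = -1585/6 - 44 = -1849/6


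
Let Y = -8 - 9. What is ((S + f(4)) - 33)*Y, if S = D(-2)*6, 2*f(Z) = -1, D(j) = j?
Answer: 1547/2 ≈ 773.50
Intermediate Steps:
Y = -17
f(Z) = -½ (f(Z) = (½)*(-1) = -½)
S = -12 (S = -2*6 = -12)
((S + f(4)) - 33)*Y = ((-12 - ½) - 33)*(-17) = (-25/2 - 33)*(-17) = -91/2*(-17) = 1547/2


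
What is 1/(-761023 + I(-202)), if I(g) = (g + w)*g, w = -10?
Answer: -1/718199 ≈ -1.3924e-6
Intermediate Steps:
I(g) = g*(-10 + g) (I(g) = (g - 10)*g = (-10 + g)*g = g*(-10 + g))
1/(-761023 + I(-202)) = 1/(-761023 - 202*(-10 - 202)) = 1/(-761023 - 202*(-212)) = 1/(-761023 + 42824) = 1/(-718199) = -1/718199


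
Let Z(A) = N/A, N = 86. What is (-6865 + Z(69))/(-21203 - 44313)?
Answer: 473599/4520604 ≈ 0.10476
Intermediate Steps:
Z(A) = 86/A
(-6865 + Z(69))/(-21203 - 44313) = (-6865 + 86/69)/(-21203 - 44313) = (-6865 + 86*(1/69))/(-65516) = (-6865 + 86/69)*(-1/65516) = -473599/69*(-1/65516) = 473599/4520604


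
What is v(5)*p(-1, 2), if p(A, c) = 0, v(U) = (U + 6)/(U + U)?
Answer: 0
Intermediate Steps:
v(U) = (6 + U)/(2*U) (v(U) = (6 + U)/((2*U)) = (6 + U)*(1/(2*U)) = (6 + U)/(2*U))
v(5)*p(-1, 2) = ((1/2)*(6 + 5)/5)*0 = ((1/2)*(1/5)*11)*0 = (11/10)*0 = 0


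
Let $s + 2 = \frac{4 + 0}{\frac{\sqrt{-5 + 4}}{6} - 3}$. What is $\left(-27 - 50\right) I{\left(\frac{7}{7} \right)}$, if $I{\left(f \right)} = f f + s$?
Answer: $\frac{58289}{325} + \frac{1848 i}{325} \approx 179.35 + 5.6862 i$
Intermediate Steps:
$s = -2 + \frac{144 \left(-3 - \frac{i}{6}\right)}{325}$ ($s = -2 + \frac{4 + 0}{\frac{\sqrt{-5 + 4}}{6} - 3} = -2 + \frac{4}{\sqrt{-1} \cdot \frac{1}{6} - 3} = -2 + \frac{4}{i \frac{1}{6} - 3} = -2 + \frac{4}{\frac{i}{6} - 3} = -2 + \frac{4}{-3 + \frac{i}{6}} = -2 + 4 \frac{36 \left(-3 - \frac{i}{6}\right)}{325} = -2 + \frac{144 \left(-3 - \frac{i}{6}\right)}{325} \approx -3.3292 - 0.073846 i$)
$I{\left(f \right)} = - \frac{1082}{325} + f^{2} - \frac{24 i}{325}$ ($I{\left(f \right)} = f f - \left(\frac{1082}{325} + \frac{24 i}{325}\right) = f^{2} - \left(\frac{1082}{325} + \frac{24 i}{325}\right) = - \frac{1082}{325} + f^{2} - \frac{24 i}{325}$)
$\left(-27 - 50\right) I{\left(\frac{7}{7} \right)} = \left(-27 - 50\right) \left(- \frac{1082}{325} + \left(\frac{7}{7}\right)^{2} - \frac{24 i}{325}\right) = - 77 \left(- \frac{1082}{325} + \left(7 \cdot \frac{1}{7}\right)^{2} - \frac{24 i}{325}\right) = - 77 \left(- \frac{1082}{325} + 1^{2} - \frac{24 i}{325}\right) = - 77 \left(- \frac{1082}{325} + 1 - \frac{24 i}{325}\right) = - 77 \left(- \frac{757}{325} - \frac{24 i}{325}\right) = \frac{58289}{325} + \frac{1848 i}{325}$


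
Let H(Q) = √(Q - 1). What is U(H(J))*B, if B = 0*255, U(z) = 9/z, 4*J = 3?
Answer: 0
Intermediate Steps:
J = ¾ (J = (¼)*3 = ¾ ≈ 0.75000)
H(Q) = √(-1 + Q)
B = 0
U(H(J))*B = (9/(√(-1 + ¾)))*0 = (9/(√(-¼)))*0 = (9/((I/2)))*0 = (9*(-2*I))*0 = -18*I*0 = 0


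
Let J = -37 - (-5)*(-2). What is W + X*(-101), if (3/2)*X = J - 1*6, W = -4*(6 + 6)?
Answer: 10562/3 ≈ 3520.7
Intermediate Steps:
W = -48 (W = -4*12 = -48)
J = -47 (J = -37 - 1*10 = -37 - 10 = -47)
X = -106/3 (X = 2*(-47 - 1*6)/3 = 2*(-47 - 6)/3 = (⅔)*(-53) = -106/3 ≈ -35.333)
W + X*(-101) = -48 - 106/3*(-101) = -48 + 10706/3 = 10562/3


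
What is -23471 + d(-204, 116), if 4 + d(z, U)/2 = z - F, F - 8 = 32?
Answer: -23967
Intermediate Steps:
F = 40 (F = 8 + 32 = 40)
d(z, U) = -88 + 2*z (d(z, U) = -8 + 2*(z - 1*40) = -8 + 2*(z - 40) = -8 + 2*(-40 + z) = -8 + (-80 + 2*z) = -88 + 2*z)
-23471 + d(-204, 116) = -23471 + (-88 + 2*(-204)) = -23471 + (-88 - 408) = -23471 - 496 = -23967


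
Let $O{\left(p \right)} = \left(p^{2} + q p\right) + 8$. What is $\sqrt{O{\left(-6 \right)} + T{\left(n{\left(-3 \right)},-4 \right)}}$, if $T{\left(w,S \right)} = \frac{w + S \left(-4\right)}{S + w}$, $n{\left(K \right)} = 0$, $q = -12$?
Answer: $4 \sqrt{7} \approx 10.583$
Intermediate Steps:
$O{\left(p \right)} = 8 + p^{2} - 12 p$ ($O{\left(p \right)} = \left(p^{2} - 12 p\right) + 8 = 8 + p^{2} - 12 p$)
$T{\left(w,S \right)} = \frac{w - 4 S}{S + w}$
$\sqrt{O{\left(-6 \right)} + T{\left(n{\left(-3 \right)},-4 \right)}} = \sqrt{\left(8 + \left(-6\right)^{2} - -72\right) + \frac{0 - -16}{-4 + 0}} = \sqrt{\left(8 + 36 + 72\right) + \frac{0 + 16}{-4}} = \sqrt{116 - 4} = \sqrt{112} = 4 \sqrt{7}$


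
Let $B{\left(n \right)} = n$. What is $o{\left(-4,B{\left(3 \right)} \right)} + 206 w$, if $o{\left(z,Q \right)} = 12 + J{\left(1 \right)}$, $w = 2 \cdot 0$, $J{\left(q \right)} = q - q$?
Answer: $12$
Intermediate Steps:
$J{\left(q \right)} = 0$
$w = 0$
$o{\left(z,Q \right)} = 12$ ($o{\left(z,Q \right)} = 12 + 0 = 12$)
$o{\left(-4,B{\left(3 \right)} \right)} + 206 w = 12 + 206 \cdot 0 = 12 + 0 = 12$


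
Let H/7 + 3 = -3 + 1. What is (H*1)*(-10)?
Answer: 350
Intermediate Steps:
H = -35 (H = -21 + 7*(-3 + 1) = -21 + 7*(-2) = -21 - 14 = -35)
(H*1)*(-10) = -35*1*(-10) = -35*(-10) = 350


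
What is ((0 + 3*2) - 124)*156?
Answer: -18408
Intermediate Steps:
((0 + 3*2) - 124)*156 = ((0 + 6) - 124)*156 = (6 - 124)*156 = -118*156 = -18408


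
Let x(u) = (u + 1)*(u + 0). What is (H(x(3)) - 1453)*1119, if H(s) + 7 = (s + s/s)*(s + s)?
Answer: -1284612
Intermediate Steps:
x(u) = u*(1 + u) (x(u) = (1 + u)*u = u*(1 + u))
H(s) = -7 + 2*s*(1 + s) (H(s) = -7 + (s + s/s)*(s + s) = -7 + (s + 1)*(2*s) = -7 + (1 + s)*(2*s) = -7 + 2*s*(1 + s))
(H(x(3)) - 1453)*1119 = ((-7 + 2*(3*(1 + 3)) + 2*(3*(1 + 3))²) - 1453)*1119 = ((-7 + 2*(3*4) + 2*(3*4)²) - 1453)*1119 = ((-7 + 2*12 + 2*12²) - 1453)*1119 = ((-7 + 24 + 2*144) - 1453)*1119 = ((-7 + 24 + 288) - 1453)*1119 = (305 - 1453)*1119 = -1148*1119 = -1284612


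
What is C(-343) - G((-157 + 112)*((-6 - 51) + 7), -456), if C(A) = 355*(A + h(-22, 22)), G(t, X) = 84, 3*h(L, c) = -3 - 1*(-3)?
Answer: -121849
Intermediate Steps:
h(L, c) = 0 (h(L, c) = (-3 - 1*(-3))/3 = (-3 + 3)/3 = (⅓)*0 = 0)
C(A) = 355*A (C(A) = 355*(A + 0) = 355*A)
C(-343) - G((-157 + 112)*((-6 - 51) + 7), -456) = 355*(-343) - 1*84 = -121765 - 84 = -121849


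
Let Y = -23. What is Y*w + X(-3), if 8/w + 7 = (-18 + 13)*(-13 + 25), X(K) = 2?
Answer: 318/67 ≈ 4.7463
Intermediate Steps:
w = -8/67 (w = 8/(-7 + (-18 + 13)*(-13 + 25)) = 8/(-7 - 5*12) = 8/(-7 - 60) = 8/(-67) = 8*(-1/67) = -8/67 ≈ -0.11940)
Y*w + X(-3) = -23*(-8/67) + 2 = 184/67 + 2 = 318/67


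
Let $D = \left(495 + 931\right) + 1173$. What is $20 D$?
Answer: $51980$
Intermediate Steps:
$D = 2599$ ($D = 1426 + 1173 = 2599$)
$20 D = 20 \cdot 2599 = 51980$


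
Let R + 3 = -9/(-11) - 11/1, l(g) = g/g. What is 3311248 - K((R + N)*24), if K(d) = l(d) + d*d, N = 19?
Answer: 398301591/121 ≈ 3.2917e+6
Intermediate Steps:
l(g) = 1
R = -145/11 (R = -3 + (-9/(-11) - 11/1) = -3 + (-9*(-1/11) - 11*1) = -3 + (9/11 - 11) = -3 - 112/11 = -145/11 ≈ -13.182)
K(d) = 1 + d² (K(d) = 1 + d*d = 1 + d²)
3311248 - K((R + N)*24) = 3311248 - (1 + ((-145/11 + 19)*24)²) = 3311248 - (1 + ((64/11)*24)²) = 3311248 - (1 + (1536/11)²) = 3311248 - (1 + 2359296/121) = 3311248 - 1*2359417/121 = 3311248 - 2359417/121 = 398301591/121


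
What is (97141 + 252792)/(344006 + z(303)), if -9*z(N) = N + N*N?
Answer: 1049799/1001314 ≈ 1.0484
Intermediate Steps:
z(N) = -N/9 - N²/9 (z(N) = -(N + N*N)/9 = -(N + N²)/9 = -N/9 - N²/9)
(97141 + 252792)/(344006 + z(303)) = (97141 + 252792)/(344006 - ⅑*303*(1 + 303)) = 349933/(344006 - ⅑*303*304) = 349933/(344006 - 30704/3) = 349933/(1001314/3) = 349933*(3/1001314) = 1049799/1001314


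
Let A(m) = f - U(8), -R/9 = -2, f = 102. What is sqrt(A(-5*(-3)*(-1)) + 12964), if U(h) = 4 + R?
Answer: 2*sqrt(3261) ≈ 114.21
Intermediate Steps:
R = 18 (R = -9*(-2) = 18)
U(h) = 22 (U(h) = 4 + 18 = 22)
A(m) = 80 (A(m) = 102 - 1*22 = 102 - 22 = 80)
sqrt(A(-5*(-3)*(-1)) + 12964) = sqrt(80 + 12964) = sqrt(13044) = 2*sqrt(3261)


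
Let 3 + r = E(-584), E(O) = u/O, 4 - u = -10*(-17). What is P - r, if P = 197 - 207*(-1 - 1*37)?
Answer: 2355189/292 ≈ 8065.7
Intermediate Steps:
u = -166 (u = 4 - (-10)*(-17) = 4 - 1*170 = 4 - 170 = -166)
E(O) = -166/O
P = 8063 (P = 197 - 207*(-1 - 37) = 197 - 207*(-38) = 197 + 7866 = 8063)
r = -793/292 (r = -3 - 166/(-584) = -3 - 166*(-1/584) = -3 + 83/292 = -793/292 ≈ -2.7158)
P - r = 8063 - 1*(-793/292) = 8063 + 793/292 = 2355189/292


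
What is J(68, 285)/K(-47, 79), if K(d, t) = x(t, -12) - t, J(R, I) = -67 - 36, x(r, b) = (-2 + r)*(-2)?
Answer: 103/233 ≈ 0.44206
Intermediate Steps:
x(r, b) = 4 - 2*r
J(R, I) = -103
K(d, t) = 4 - 3*t (K(d, t) = (4 - 2*t) - t = 4 - 3*t)
J(68, 285)/K(-47, 79) = -103/(4 - 3*79) = -103/(4 - 237) = -103/(-233) = -103*(-1/233) = 103/233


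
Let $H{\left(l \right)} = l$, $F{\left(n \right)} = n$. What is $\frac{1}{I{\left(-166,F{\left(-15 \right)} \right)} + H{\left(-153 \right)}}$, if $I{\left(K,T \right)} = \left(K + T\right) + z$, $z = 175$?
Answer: $- \frac{1}{159} \approx -0.0062893$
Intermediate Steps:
$I{\left(K,T \right)} = 175 + K + T$ ($I{\left(K,T \right)} = \left(K + T\right) + 175 = 175 + K + T$)
$\frac{1}{I{\left(-166,F{\left(-15 \right)} \right)} + H{\left(-153 \right)}} = \frac{1}{\left(175 - 166 - 15\right) - 153} = \frac{1}{-6 - 153} = \frac{1}{-159} = - \frac{1}{159}$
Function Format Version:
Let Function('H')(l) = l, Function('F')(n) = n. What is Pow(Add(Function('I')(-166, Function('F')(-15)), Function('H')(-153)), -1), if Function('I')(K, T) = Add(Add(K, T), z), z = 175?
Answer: Rational(-1, 159) ≈ -0.0062893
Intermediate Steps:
Function('I')(K, T) = Add(175, K, T) (Function('I')(K, T) = Add(Add(K, T), 175) = Add(175, K, T))
Pow(Add(Function('I')(-166, Function('F')(-15)), Function('H')(-153)), -1) = Pow(Add(Add(175, -166, -15), -153), -1) = Pow(Add(-6, -153), -1) = Pow(-159, -1) = Rational(-1, 159)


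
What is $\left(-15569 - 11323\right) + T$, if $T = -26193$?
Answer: $-53085$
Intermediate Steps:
$\left(-15569 - 11323\right) + T = \left(-15569 - 11323\right) - 26193 = -26892 - 26193 = -53085$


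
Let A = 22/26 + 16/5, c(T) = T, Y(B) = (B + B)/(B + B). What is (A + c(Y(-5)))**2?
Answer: 107584/4225 ≈ 25.464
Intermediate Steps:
Y(B) = 1 (Y(B) = (2*B)/((2*B)) = (2*B)*(1/(2*B)) = 1)
A = 263/65 (A = 22*(1/26) + 16*(1/5) = 11/13 + 16/5 = 263/65 ≈ 4.0462)
(A + c(Y(-5)))**2 = (263/65 + 1)**2 = (328/65)**2 = 107584/4225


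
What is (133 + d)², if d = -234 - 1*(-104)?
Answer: 9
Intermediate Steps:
d = -130 (d = -234 + 104 = -130)
(133 + d)² = (133 - 130)² = 3² = 9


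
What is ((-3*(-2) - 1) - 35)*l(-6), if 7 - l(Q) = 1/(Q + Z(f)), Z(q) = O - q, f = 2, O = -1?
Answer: -640/3 ≈ -213.33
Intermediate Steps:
Z(q) = -1 - q
l(Q) = 7 - 1/(-3 + Q) (l(Q) = 7 - 1/(Q + (-1 - 1*2)) = 7 - 1/(Q + (-1 - 2)) = 7 - 1/(Q - 3) = 7 - 1/(-3 + Q))
((-3*(-2) - 1) - 35)*l(-6) = ((-3*(-2) - 1) - 35)*((-22 + 7*(-6))/(-3 - 6)) = ((6 - 1) - 35)*((-22 - 42)/(-9)) = (5 - 35)*(-⅑*(-64)) = -30*64/9 = -640/3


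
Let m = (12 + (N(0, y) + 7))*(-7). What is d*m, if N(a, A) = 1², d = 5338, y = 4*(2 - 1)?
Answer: -747320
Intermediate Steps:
y = 4 (y = 4*1 = 4)
N(a, A) = 1
m = -140 (m = (12 + (1 + 7))*(-7) = (12 + 8)*(-7) = 20*(-7) = -140)
d*m = 5338*(-140) = -747320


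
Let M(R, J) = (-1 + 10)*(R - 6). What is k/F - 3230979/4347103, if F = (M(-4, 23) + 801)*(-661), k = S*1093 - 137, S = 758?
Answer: -1706473210460/681004114671 ≈ -2.5058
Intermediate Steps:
M(R, J) = -54 + 9*R (M(R, J) = 9*(-6 + R) = -54 + 9*R)
k = 828357 (k = 758*1093 - 137 = 828494 - 137 = 828357)
F = -469971 (F = ((-54 + 9*(-4)) + 801)*(-661) = ((-54 - 36) + 801)*(-661) = (-90 + 801)*(-661) = 711*(-661) = -469971)
k/F - 3230979/4347103 = 828357/(-469971) - 3230979/4347103 = 828357*(-1/469971) - 3230979*1/4347103 = -276119/156657 - 3230979/4347103 = -1706473210460/681004114671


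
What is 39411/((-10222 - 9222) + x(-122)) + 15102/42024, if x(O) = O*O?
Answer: -22046427/2661520 ≈ -8.2834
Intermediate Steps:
x(O) = O²
39411/((-10222 - 9222) + x(-122)) + 15102/42024 = 39411/((-10222 - 9222) + (-122)²) + 15102/42024 = 39411/(-19444 + 14884) + 15102*(1/42024) = 39411/(-4560) + 2517/7004 = 39411*(-1/4560) + 2517/7004 = -13137/1520 + 2517/7004 = -22046427/2661520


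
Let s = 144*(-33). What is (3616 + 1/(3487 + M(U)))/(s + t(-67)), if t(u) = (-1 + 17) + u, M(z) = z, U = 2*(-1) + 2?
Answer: -12608993/16748061 ≈ -0.75286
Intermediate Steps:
U = 0 (U = -2 + 2 = 0)
t(u) = 16 + u
s = -4752
(3616 + 1/(3487 + M(U)))/(s + t(-67)) = (3616 + 1/(3487 + 0))/(-4752 + (16 - 67)) = (3616 + 1/3487)/(-4752 - 51) = (3616 + 1/3487)/(-4803) = (12608993/3487)*(-1/4803) = -12608993/16748061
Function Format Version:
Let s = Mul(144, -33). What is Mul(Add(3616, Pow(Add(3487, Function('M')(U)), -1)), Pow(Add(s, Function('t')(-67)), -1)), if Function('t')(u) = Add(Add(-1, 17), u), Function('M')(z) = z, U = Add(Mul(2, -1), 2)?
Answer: Rational(-12608993, 16748061) ≈ -0.75286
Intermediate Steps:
U = 0 (U = Add(-2, 2) = 0)
Function('t')(u) = Add(16, u)
s = -4752
Mul(Add(3616, Pow(Add(3487, Function('M')(U)), -1)), Pow(Add(s, Function('t')(-67)), -1)) = Mul(Add(3616, Pow(Add(3487, 0), -1)), Pow(Add(-4752, Add(16, -67)), -1)) = Mul(Add(3616, Pow(3487, -1)), Pow(Add(-4752, -51), -1)) = Mul(Add(3616, Rational(1, 3487)), Pow(-4803, -1)) = Mul(Rational(12608993, 3487), Rational(-1, 4803)) = Rational(-12608993, 16748061)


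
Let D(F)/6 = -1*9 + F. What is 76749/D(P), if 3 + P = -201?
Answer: -25583/426 ≈ -60.054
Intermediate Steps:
P = -204 (P = -3 - 201 = -204)
D(F) = -54 + 6*F (D(F) = 6*(-1*9 + F) = 6*(-9 + F) = -54 + 6*F)
76749/D(P) = 76749/(-54 + 6*(-204)) = 76749/(-54 - 1224) = 76749/(-1278) = 76749*(-1/1278) = -25583/426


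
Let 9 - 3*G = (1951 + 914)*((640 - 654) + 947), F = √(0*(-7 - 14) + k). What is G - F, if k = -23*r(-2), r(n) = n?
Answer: -891012 - √46 ≈ -8.9102e+5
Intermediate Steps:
k = 46 (k = -23*(-2) = 46)
F = √46 (F = √(0*(-7 - 14) + 46) = √(0*(-21) + 46) = √(0 + 46) = √46 ≈ 6.7823)
G = -891012 (G = 3 - (1951 + 914)*((640 - 654) + 947)/3 = 3 - 955*(-14 + 947) = 3 - 955*933 = 3 - ⅓*2673045 = 3 - 891015 = -891012)
G - F = -891012 - √46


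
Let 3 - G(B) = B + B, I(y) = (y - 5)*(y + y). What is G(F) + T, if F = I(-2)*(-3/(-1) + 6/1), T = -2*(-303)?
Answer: 105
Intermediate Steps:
I(y) = 2*y*(-5 + y) (I(y) = (-5 + y)*(2*y) = 2*y*(-5 + y))
T = 606
F = 252 (F = (2*(-2)*(-5 - 2))*(-3/(-1) + 6/1) = (2*(-2)*(-7))*(-3*(-1) + 6*1) = 28*(3 + 6) = 28*9 = 252)
G(B) = 3 - 2*B (G(B) = 3 - (B + B) = 3 - 2*B)
G(F) + T = (3 - 2*252) + 606 = (3 - 504) + 606 = -501 + 606 = 105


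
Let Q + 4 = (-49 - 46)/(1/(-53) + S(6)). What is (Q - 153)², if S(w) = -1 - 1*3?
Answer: 806900836/45369 ≈ 17785.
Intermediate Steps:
S(w) = -4 (S(w) = -1 - 3 = -4)
Q = 4183/213 (Q = -4 + (-49 - 46)/(1/(-53) - 4) = -4 - 95/(-1/53 - 4) = -4 - 95/(-213/53) = -4 - 95*(-53/213) = -4 + 5035/213 = 4183/213 ≈ 19.638)
(Q - 153)² = (4183/213 - 153)² = (-28406/213)² = 806900836/45369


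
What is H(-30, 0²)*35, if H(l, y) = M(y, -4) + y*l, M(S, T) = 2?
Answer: 70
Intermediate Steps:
H(l, y) = 2 + l*y (H(l, y) = 2 + y*l = 2 + l*y)
H(-30, 0²)*35 = (2 - 30*0²)*35 = (2 - 30*0)*35 = (2 + 0)*35 = 2*35 = 70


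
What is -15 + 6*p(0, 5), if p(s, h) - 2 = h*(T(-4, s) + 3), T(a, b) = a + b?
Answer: -33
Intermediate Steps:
p(s, h) = 2 + h*(-1 + s) (p(s, h) = 2 + h*((-4 + s) + 3) = 2 + h*(-1 + s))
-15 + 6*p(0, 5) = -15 + 6*(2 - 1*5 + 5*0) = -15 + 6*(2 - 5 + 0) = -15 + 6*(-3) = -15 - 18 = -33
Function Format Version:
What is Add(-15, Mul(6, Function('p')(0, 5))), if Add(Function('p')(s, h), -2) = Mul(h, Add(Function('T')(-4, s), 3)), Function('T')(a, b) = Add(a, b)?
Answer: -33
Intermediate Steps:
Function('p')(s, h) = Add(2, Mul(h, Add(-1, s))) (Function('p')(s, h) = Add(2, Mul(h, Add(Add(-4, s), 3))) = Add(2, Mul(h, Add(-1, s))))
Add(-15, Mul(6, Function('p')(0, 5))) = Add(-15, Mul(6, Add(2, Mul(-1, 5), Mul(5, 0)))) = Add(-15, Mul(6, Add(2, -5, 0))) = Add(-15, Mul(6, -3)) = Add(-15, -18) = -33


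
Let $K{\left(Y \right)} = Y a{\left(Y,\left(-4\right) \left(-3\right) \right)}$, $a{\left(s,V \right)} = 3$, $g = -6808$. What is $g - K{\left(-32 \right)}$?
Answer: $-6712$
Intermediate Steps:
$K{\left(Y \right)} = 3 Y$ ($K{\left(Y \right)} = Y 3 = 3 Y$)
$g - K{\left(-32 \right)} = -6808 - 3 \left(-32\right) = -6808 - -96 = -6808 + 96 = -6712$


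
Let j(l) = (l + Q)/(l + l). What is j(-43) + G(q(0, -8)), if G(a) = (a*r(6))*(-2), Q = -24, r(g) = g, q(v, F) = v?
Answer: 67/86 ≈ 0.77907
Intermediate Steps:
G(a) = -12*a (G(a) = (a*6)*(-2) = (6*a)*(-2) = -12*a)
j(l) = (-24 + l)/(2*l) (j(l) = (l - 24)/(l + l) = (-24 + l)/((2*l)) = (-24 + l)*(1/(2*l)) = (-24 + l)/(2*l))
j(-43) + G(q(0, -8)) = (1/2)*(-24 - 43)/(-43) - 12*0 = (1/2)*(-1/43)*(-67) + 0 = 67/86 + 0 = 67/86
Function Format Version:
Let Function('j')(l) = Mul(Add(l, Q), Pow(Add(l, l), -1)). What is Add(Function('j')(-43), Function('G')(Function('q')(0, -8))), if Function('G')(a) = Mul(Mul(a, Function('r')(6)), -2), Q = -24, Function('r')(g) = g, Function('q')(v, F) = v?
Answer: Rational(67, 86) ≈ 0.77907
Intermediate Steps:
Function('G')(a) = Mul(-12, a) (Function('G')(a) = Mul(Mul(a, 6), -2) = Mul(Mul(6, a), -2) = Mul(-12, a))
Function('j')(l) = Mul(Rational(1, 2), Pow(l, -1), Add(-24, l)) (Function('j')(l) = Mul(Add(l, -24), Pow(Add(l, l), -1)) = Mul(Add(-24, l), Pow(Mul(2, l), -1)) = Mul(Add(-24, l), Mul(Rational(1, 2), Pow(l, -1))) = Mul(Rational(1, 2), Pow(l, -1), Add(-24, l)))
Add(Function('j')(-43), Function('G')(Function('q')(0, -8))) = Add(Mul(Rational(1, 2), Pow(-43, -1), Add(-24, -43)), Mul(-12, 0)) = Add(Mul(Rational(1, 2), Rational(-1, 43), -67), 0) = Add(Rational(67, 86), 0) = Rational(67, 86)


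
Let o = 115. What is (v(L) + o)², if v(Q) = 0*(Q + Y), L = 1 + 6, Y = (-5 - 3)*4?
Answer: 13225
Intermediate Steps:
Y = -32 (Y = -8*4 = -32)
L = 7
v(Q) = 0 (v(Q) = 0*(Q - 32) = 0*(-32 + Q) = 0)
(v(L) + o)² = (0 + 115)² = 115² = 13225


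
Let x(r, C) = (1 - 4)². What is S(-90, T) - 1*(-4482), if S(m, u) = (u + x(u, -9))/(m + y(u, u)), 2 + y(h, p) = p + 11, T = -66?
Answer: 219637/49 ≈ 4482.4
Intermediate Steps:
x(r, C) = 9 (x(r, C) = (-3)² = 9)
y(h, p) = 9 + p (y(h, p) = -2 + (p + 11) = -2 + (11 + p) = 9 + p)
S(m, u) = (9 + u)/(9 + m + u) (S(m, u) = (u + 9)/(m + (9 + u)) = (9 + u)/(9 + m + u))
S(-90, T) - 1*(-4482) = (9 - 66)/(9 - 90 - 66) - 1*(-4482) = -57/(-147) + 4482 = -1/147*(-57) + 4482 = 19/49 + 4482 = 219637/49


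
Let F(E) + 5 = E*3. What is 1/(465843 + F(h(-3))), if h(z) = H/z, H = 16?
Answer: 1/465822 ≈ 2.1467e-6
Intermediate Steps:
h(z) = 16/z
F(E) = -5 + 3*E (F(E) = -5 + E*3 = -5 + 3*E)
1/(465843 + F(h(-3))) = 1/(465843 + (-5 + 3*(16/(-3)))) = 1/(465843 + (-5 + 3*(16*(-1/3)))) = 1/(465843 + (-5 + 3*(-16/3))) = 1/(465843 + (-5 - 16)) = 1/(465843 - 21) = 1/465822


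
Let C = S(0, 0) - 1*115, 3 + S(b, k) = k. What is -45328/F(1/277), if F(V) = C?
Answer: 22664/59 ≈ 384.14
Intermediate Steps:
S(b, k) = -3 + k
C = -118 (C = (-3 + 0) - 1*115 = -3 - 115 = -118)
F(V) = -118
-45328/F(1/277) = -45328/(-118) = -45328*(-1/118) = 22664/59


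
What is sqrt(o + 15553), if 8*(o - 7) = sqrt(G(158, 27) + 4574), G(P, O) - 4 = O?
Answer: sqrt(248960 + 2*sqrt(4605))/4 ≈ 124.77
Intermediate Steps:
G(P, O) = 4 + O
o = 7 + sqrt(4605)/8 (o = 7 + sqrt((4 + 27) + 4574)/8 = 7 + sqrt(31 + 4574)/8 = 7 + sqrt(4605)/8 ≈ 15.483)
sqrt(o + 15553) = sqrt((7 + sqrt(4605)/8) + 15553) = sqrt(15560 + sqrt(4605)/8)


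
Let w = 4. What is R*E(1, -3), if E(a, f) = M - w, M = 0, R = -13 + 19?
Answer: -24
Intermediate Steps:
R = 6
E(a, f) = -4 (E(a, f) = 0 - 1*4 = 0 - 4 = -4)
R*E(1, -3) = 6*(-4) = -24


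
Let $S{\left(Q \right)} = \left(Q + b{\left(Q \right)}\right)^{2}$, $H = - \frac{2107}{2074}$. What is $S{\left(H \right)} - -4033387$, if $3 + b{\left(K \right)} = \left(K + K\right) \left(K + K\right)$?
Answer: $\frac{18657133212996804853}{4625673944644} \approx 4.0334 \cdot 10^{6}$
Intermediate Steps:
$b{\left(K \right)} = -3 + 4 K^{2}$ ($b{\left(K \right)} = -3 + \left(K + K\right) \left(K + K\right) = -3 + 2 K 2 K = -3 + 4 K^{2}$)
$H = - \frac{2107}{2074}$ ($H = \left(-2107\right) \frac{1}{2074} = - \frac{2107}{2074} \approx -1.0159$)
$S{\left(Q \right)} = \left(-3 + Q + 4 Q^{2}\right)^{2}$ ($S{\left(Q \right)} = \left(Q + \left(-3 + 4 Q^{2}\right)\right)^{2} = \left(-3 + Q + 4 Q^{2}\right)^{2}$)
$S{\left(H \right)} - -4033387 = \left(-3 - \frac{2107}{2074} + 4 \left(- \frac{2107}{2074}\right)^{2}\right)^{2} - -4033387 = \left(-3 - \frac{2107}{2074} + 4 \cdot \frac{4439449}{4301476}\right)^{2} + 4033387 = \left(-3 - \frac{2107}{2074} + \frac{4439449}{1075369}\right)^{2} + 4033387 = \left(\frac{241725}{2150738}\right)^{2} + 4033387 = \frac{58430975625}{4625673944644} + 4033387 = \frac{18657133212996804853}{4625673944644}$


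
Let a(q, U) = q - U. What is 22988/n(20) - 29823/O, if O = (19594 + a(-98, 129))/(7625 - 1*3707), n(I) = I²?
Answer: -11573349251/1936700 ≈ -5975.8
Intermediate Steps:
O = 19367/3918 (O = (19594 + (-98 - 1*129))/(7625 - 1*3707) = (19594 + (-98 - 129))/(7625 - 3707) = (19594 - 227)/3918 = 19367*(1/3918) = 19367/3918 ≈ 4.9431)
22988/n(20) - 29823/O = 22988/(20²) - 29823/19367/3918 = 22988/400 - 29823*3918/19367 = 22988*(1/400) - 116846514/19367 = 5747/100 - 116846514/19367 = -11573349251/1936700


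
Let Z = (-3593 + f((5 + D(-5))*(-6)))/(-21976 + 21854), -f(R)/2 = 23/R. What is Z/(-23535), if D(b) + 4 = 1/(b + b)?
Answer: -96781/77524290 ≈ -0.0012484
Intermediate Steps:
D(b) = -4 + 1/(2*b) (D(b) = -4 + 1/(b + b) = -4 + 1/(2*b))
f(R) = -46/R
Z = 96781/3294 (Z = (-3593 - 46*(-1/(6*(5 + (-4 + (½)/(-5))))))/(-21976 + 21854) = (-3593 - 46*(-1/(6*(5 + (-4 + (½)*(-⅕))))))/(-122) = (-3593 - 46*(-1/(6*(5 + (-4 - ⅒)))))*(-1/122) = (-3593 - 46*(-1/(6*(5 - 41/10))))*(-1/122) = (-3593 - 46/((9/10)*(-6)))*(-1/122) = (-3593 - 46/(-27/5))*(-1/122) = (-3593 - 46*(-5/27))*(-1/122) = (-3593 + 230/27)*(-1/122) = -96781/27*(-1/122) = 96781/3294 ≈ 29.381)
Z/(-23535) = (96781/3294)/(-23535) = (96781/3294)*(-1/23535) = -96781/77524290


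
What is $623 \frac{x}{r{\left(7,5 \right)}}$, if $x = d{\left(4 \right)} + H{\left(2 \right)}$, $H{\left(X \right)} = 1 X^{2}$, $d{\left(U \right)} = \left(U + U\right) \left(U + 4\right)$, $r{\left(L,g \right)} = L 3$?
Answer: $\frac{6052}{3} \approx 2017.3$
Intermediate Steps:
$r{\left(L,g \right)} = 3 L$
$d{\left(U \right)} = 2 U \left(4 + U\right)$
$H{\left(X \right)} = X^{2}$
$x = 68$ ($x = 2 \cdot 4 \left(4 + 4\right) + 2^{2} = 2 \cdot 4 \cdot 8 + 4 = 64 + 4 = 68$)
$623 \frac{x}{r{\left(7,5 \right)}} = 623 \frac{68}{3 \cdot 7} = 623 \cdot \frac{68}{21} = \frac{6052}{3}$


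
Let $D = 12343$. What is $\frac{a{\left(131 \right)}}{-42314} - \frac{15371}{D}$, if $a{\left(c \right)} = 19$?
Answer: $- \frac{650643011}{522281702} \approx -1.2458$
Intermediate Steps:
$\frac{a{\left(131 \right)}}{-42314} - \frac{15371}{D} = \frac{19}{-42314} - \frac{15371}{12343} = 19 \left(- \frac{1}{42314}\right) - \frac{15371}{12343} = - \frac{19}{42314} - \frac{15371}{12343} = - \frac{650643011}{522281702}$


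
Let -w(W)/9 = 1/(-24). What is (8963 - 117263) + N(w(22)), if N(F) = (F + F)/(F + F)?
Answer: -108299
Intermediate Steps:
w(W) = 3/8 (w(W) = -9/(-24) = -9*(-1/24) = 3/8)
N(F) = 1 (N(F) = (2*F)/((2*F)) = (2*F)*(1/(2*F)) = 1)
(8963 - 117263) + N(w(22)) = (8963 - 117263) + 1 = -108300 + 1 = -108299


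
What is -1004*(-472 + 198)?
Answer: 275096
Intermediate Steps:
-1004*(-472 + 198) = -1004*(-274) = 275096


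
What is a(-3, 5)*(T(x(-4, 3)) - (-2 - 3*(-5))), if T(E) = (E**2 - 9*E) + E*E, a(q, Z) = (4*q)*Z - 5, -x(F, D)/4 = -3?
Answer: -10855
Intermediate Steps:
x(F, D) = 12 (x(F, D) = -4*(-3) = 12)
a(q, Z) = -5 + 4*Z*q (a(q, Z) = 4*Z*q - 5 = -5 + 4*Z*q)
T(E) = -9*E + 2*E**2 (T(E) = (E**2 - 9*E) + E**2 = -9*E + 2*E**2)
a(-3, 5)*(T(x(-4, 3)) - (-2 - 3*(-5))) = (-5 + 4*5*(-3))*(12*(-9 + 2*12) - (-2 - 3*(-5))) = (-5 - 60)*(12*(-9 + 24) - (-2 + 15)) = -65*(12*15 - 1*13) = -65*(180 - 13) = -65*167 = -10855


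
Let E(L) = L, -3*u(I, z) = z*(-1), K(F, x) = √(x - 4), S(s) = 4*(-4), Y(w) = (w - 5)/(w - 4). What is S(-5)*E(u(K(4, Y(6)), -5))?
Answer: 80/3 ≈ 26.667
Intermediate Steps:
Y(w) = (-5 + w)/(-4 + w)
S(s) = -16
K(F, x) = √(-4 + x)
u(I, z) = z/3 (u(I, z) = -z*(-1)/3 = -(-1)*z/3 = z/3)
S(-5)*E(u(K(4, Y(6)), -5)) = -16*(-5)/3 = -16*(-5/3) = 80/3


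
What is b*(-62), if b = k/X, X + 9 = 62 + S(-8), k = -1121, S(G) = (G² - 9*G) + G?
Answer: 69502/181 ≈ 383.99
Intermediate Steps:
S(G) = G² - 8*G
X = 181 (X = -9 + (62 - 8*(-8 - 8)) = -9 + (62 - 8*(-16)) = -9 + (62 + 128) = -9 + 190 = 181)
b = -1121/181 ≈ -6.1934
b*(-62) = -1121/181*(-62) = 69502/181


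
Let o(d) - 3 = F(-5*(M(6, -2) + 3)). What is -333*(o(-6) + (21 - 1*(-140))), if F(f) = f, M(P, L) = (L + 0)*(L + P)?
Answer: -62937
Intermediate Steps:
M(P, L) = L*(L + P)
o(d) = 28 (o(d) = 3 - 5*(-2*(-2 + 6) + 3) = 3 - 5*(-2*4 + 3) = 3 - 5*(-8 + 3) = 3 - 5*(-5) = 3 + 25 = 28)
-333*(o(-6) + (21 - 1*(-140))) = -333*(28 + (21 - 1*(-140))) = -333*(28 + (21 + 140)) = -333*(28 + 161) = -333*189 = -62937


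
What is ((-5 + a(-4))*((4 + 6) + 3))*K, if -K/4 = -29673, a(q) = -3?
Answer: -12343968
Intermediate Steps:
K = 118692 (K = -4*(-29673) = 118692)
((-5 + a(-4))*((4 + 6) + 3))*K = ((-5 - 3)*((4 + 6) + 3))*118692 = -8*(10 + 3)*118692 = -8*13*118692 = -104*118692 = -12343968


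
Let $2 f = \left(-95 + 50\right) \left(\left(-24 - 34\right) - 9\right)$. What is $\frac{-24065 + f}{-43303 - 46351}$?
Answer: $\frac{45115}{179308} \approx 0.25161$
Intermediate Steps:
$f = \frac{3015}{2}$ ($f = \frac{\left(-95 + 50\right) \left(\left(-24 - 34\right) - 9\right)}{2} = \frac{\left(-45\right) \left(-58 - 9\right)}{2} = \frac{\left(-45\right) \left(-67\right)}{2} = \frac{1}{2} \cdot 3015 = \frac{3015}{2} \approx 1507.5$)
$\frac{-24065 + f}{-43303 - 46351} = \frac{-24065 + \frac{3015}{2}}{-43303 - 46351} = - \frac{45115}{2 \left(-89654\right)} = \left(- \frac{45115}{2}\right) \left(- \frac{1}{89654}\right) = \frac{45115}{179308}$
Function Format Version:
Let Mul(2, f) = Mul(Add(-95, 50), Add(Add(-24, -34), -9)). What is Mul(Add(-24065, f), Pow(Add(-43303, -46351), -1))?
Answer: Rational(45115, 179308) ≈ 0.25161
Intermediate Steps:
f = Rational(3015, 2) (f = Mul(Rational(1, 2), Mul(Add(-95, 50), Add(Add(-24, -34), -9))) = Mul(Rational(1, 2), Mul(-45, Add(-58, -9))) = Mul(Rational(1, 2), Mul(-45, -67)) = Mul(Rational(1, 2), 3015) = Rational(3015, 2) ≈ 1507.5)
Mul(Add(-24065, f), Pow(Add(-43303, -46351), -1)) = Mul(Add(-24065, Rational(3015, 2)), Pow(Add(-43303, -46351), -1)) = Mul(Rational(-45115, 2), Pow(-89654, -1)) = Mul(Rational(-45115, 2), Rational(-1, 89654)) = Rational(45115, 179308)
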